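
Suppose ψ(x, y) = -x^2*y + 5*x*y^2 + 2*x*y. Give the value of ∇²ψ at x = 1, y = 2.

∂²ψ/∂x² = -2*y
∂²ψ/∂y² = 10*x
∇²ψ = 10*x - 2*y
At (1, 2): 6.

6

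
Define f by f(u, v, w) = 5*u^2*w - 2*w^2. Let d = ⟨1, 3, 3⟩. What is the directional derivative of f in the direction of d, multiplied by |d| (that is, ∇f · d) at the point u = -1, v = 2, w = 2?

-29

∂f/∂u = 10*u*w
∂f/∂v = 0
∂f/∂w = 5*u^2 - 4*w
∇f at (-1, 2, 2) = (-20, 0, -3)
∇f · d = (-20)(1) + (0)(3) + (-3)(3) = -29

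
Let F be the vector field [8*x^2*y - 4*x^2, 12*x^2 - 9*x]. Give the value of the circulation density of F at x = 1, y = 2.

7

∂F₂/∂x = 24*x - 9
∂F₁/∂y = 8*x^2
Scalar curl = -8*x^2 + 24*x - 9
At (1, 2): 7.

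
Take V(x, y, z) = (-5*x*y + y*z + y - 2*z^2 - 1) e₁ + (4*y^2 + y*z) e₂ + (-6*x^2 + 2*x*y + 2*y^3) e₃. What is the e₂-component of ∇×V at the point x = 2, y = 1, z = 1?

19

(∇×V)_2 = ∂V₁/∂z − ∂V₃/∂x
= y - 4*z − (-12*x + 2*y)
= 12*x - y - 4*z
At (2, 1, 1): 19.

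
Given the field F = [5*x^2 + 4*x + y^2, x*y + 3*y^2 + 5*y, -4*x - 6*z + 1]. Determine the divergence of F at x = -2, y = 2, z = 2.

∂F₁/∂x = 10*x + 4
∂F₂/∂y = x + 6*y + 5
∂F₃/∂z = -6
∇·F = 11*x + 6*y + 3
At (-2, 2, 2): -7.

-7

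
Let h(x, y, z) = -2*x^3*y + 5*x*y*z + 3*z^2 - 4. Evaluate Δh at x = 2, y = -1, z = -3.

30

∂²h/∂x² = -12*x*y
∂²h/∂y² = 0
∂²h/∂z² = 6
∇²h = -12*x*y + 6
At (2, -1, -3): 30.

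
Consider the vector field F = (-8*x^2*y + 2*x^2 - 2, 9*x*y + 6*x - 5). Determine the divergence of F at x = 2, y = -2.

90

∂F₁/∂x = -16*x*y + 4*x
∂F₂/∂y = 9*x
∇·F = -16*x*y + 13*x
At (2, -2): 90.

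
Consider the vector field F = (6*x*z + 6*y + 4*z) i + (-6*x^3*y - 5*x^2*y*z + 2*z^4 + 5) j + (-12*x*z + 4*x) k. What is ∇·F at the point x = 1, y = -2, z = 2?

-16

∂F₁/∂x = 6*z
∂F₂/∂y = -6*x^3 - 5*x^2*z
∂F₃/∂z = -12*x
∇·F = -6*x^3 - 5*x^2*z - 12*x + 6*z
At (1, -2, 2): -16.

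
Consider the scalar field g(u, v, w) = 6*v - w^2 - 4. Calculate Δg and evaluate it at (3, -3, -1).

-2

∂²g/∂u² = 0
∂²g/∂v² = 0
∂²g/∂w² = -2
∇²g = -2
At (3, -3, -1): -2.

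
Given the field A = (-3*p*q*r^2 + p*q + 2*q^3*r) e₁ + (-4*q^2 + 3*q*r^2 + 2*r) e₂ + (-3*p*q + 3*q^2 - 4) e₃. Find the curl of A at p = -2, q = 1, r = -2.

(∇×A)₁ = ∂A₃/∂q − ∂A₂/∂r = -3*p - 6*q*r + 6*q - 2
(∇×A)₂ = ∂A₁/∂r − ∂A₃/∂p = -6*p*q*r + 2*q^3 + 3*q
(∇×A)₃ = ∂A₂/∂p − ∂A₁/∂q = 3*p*r^2 - p - 6*q^2*r
∇×A = (-3*p - 6*q*r + 6*q - 2, -6*p*q*r + 2*q^3 + 3*q, 3*p*r^2 - p - 6*q^2*r)
At (-2, 1, -2): (22, -19, -10).

(22, -19, -10)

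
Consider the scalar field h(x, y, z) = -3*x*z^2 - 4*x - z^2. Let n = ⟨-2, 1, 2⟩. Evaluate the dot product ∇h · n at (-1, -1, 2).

∂h/∂x = -3*z^2 - 4
∂h/∂y = 0
∂h/∂z = -6*x*z - 2*z
∇h at (-1, -1, 2) = (-16, 0, 8)
∇h · n = (-16)(-2) + (0)(1) + (8)(2) = 48

48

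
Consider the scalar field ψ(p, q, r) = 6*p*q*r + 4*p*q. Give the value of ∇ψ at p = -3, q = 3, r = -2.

(-24, 24, -54)

∂ψ/∂p = 6*q*r + 4*q
∂ψ/∂q = 6*p*r + 4*p
∂ψ/∂r = 6*p*q
∇ψ = (6*q*r + 4*q, 6*p*r + 4*p, 6*p*q)
At (-3, 3, -2): (-24, 24, -54).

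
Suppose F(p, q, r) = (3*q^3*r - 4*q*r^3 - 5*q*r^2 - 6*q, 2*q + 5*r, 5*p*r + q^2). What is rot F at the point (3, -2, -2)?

(∇×F)₁ = ∂F₃/∂q − ∂F₂/∂r = 2*q - 5
(∇×F)₂ = ∂F₁/∂r − ∂F₃/∂p = 3*q^3 - 12*q*r^2 - 10*q*r - 5*r
(∇×F)₃ = ∂F₂/∂p − ∂F₁/∂q = -9*q^2*r + 4*r^3 + 5*r^2 + 6
∇×F = (2*q - 5, 3*q^3 - 12*q*r^2 - 10*q*r - 5*r, -9*q^2*r + 4*r^3 + 5*r^2 + 6)
At (3, -2, -2): (-9, 42, 66).

(-9, 42, 66)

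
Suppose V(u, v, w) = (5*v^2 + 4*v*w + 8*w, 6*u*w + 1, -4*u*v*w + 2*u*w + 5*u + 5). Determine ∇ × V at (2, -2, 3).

(-36, -35, 26)

(∇×V)₁ = ∂V₃/∂v − ∂V₂/∂w = -4*u*w - 6*u
(∇×V)₂ = ∂V₁/∂w − ∂V₃/∂u = 4*v*w + 4*v - 2*w + 3
(∇×V)₃ = ∂V₂/∂u − ∂V₁/∂v = -10*v + 2*w
∇×V = (-4*u*w - 6*u, 4*v*w + 4*v - 2*w + 3, -10*v + 2*w)
At (2, -2, 3): (-36, -35, 26).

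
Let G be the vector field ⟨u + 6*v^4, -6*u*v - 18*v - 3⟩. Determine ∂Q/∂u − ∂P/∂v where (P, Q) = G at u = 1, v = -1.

30

∂G₂/∂u = -6*v
∂G₁/∂v = 24*v^3
Scalar curl = -24*v^3 - 6*v
At (1, -1): 30.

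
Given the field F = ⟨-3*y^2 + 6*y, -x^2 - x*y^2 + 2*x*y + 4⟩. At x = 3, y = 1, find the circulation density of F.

∂F₂/∂x = -2*x - y^2 + 2*y
∂F₁/∂y = -6*y + 6
Scalar curl = -2*x - y^2 + 8*y - 6
At (3, 1): -5.

-5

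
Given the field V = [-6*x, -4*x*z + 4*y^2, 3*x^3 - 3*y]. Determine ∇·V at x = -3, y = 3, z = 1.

∂V₁/∂x = -6
∂V₂/∂y = 8*y
∂V₃/∂z = 0
∇·V = 8*y - 6
At (-3, 3, 1): 18.

18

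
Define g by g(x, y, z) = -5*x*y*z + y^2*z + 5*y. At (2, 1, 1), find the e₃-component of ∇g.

(∇g)_3 = ∂g/∂z = -5*x*y + y^2
At (2, 1, 1): -9.

-9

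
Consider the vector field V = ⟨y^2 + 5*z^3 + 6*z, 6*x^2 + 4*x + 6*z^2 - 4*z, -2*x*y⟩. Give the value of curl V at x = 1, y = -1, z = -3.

(38, 139, 18)

(∇×V)₁ = ∂V₃/∂y − ∂V₂/∂z = -2*x - 12*z + 4
(∇×V)₂ = ∂V₁/∂z − ∂V₃/∂x = 2*y + 15*z^2 + 6
(∇×V)₃ = ∂V₂/∂x − ∂V₁/∂y = 12*x - 2*y + 4
∇×V = (-2*x - 12*z + 4, 2*y + 15*z^2 + 6, 12*x - 2*y + 4)
At (1, -1, -3): (38, 139, 18).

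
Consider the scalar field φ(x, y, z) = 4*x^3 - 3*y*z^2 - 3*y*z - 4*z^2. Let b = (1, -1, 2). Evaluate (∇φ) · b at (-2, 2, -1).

76

∂φ/∂x = 12*x^2
∂φ/∂y = -3*z^2 - 3*z
∂φ/∂z = -6*y*z - 3*y - 8*z
∇φ at (-2, 2, -1) = (48, 0, 14)
∇φ · b = (48)(1) + (0)(-1) + (14)(2) = 76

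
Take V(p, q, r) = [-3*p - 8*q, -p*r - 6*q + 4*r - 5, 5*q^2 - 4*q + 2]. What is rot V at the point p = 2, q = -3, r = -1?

(-36, 0, 9)

(∇×V)₁ = ∂V₃/∂q − ∂V₂/∂r = p + 10*q - 8
(∇×V)₂ = ∂V₁/∂r − ∂V₃/∂p = 0
(∇×V)₃ = ∂V₂/∂p − ∂V₁/∂q = -r + 8
∇×V = (p + 10*q - 8, 0, -r + 8)
At (2, -3, -1): (-36, 0, 9).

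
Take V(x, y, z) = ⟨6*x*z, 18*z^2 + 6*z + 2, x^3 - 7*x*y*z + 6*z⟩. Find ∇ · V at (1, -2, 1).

∂V₁/∂x = 6*z
∂V₂/∂y = 0
∂V₃/∂z = -7*x*y + 6
∇·V = -7*x*y + 6*z + 6
At (1, -2, 1): 26.

26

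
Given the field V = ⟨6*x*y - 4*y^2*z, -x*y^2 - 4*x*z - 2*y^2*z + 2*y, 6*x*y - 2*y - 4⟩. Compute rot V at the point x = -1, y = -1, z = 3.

(∇×V)₁ = ∂V₃/∂y − ∂V₂/∂z = 10*x + 2*y^2 - 2
(∇×V)₂ = ∂V₁/∂z − ∂V₃/∂x = -4*y^2 - 6*y
(∇×V)₃ = ∂V₂/∂x − ∂V₁/∂y = -6*x - y^2 + 8*y*z - 4*z
∇×V = (10*x + 2*y^2 - 2, -4*y^2 - 6*y, -6*x - y^2 + 8*y*z - 4*z)
At (-1, -1, 3): (-10, 2, -31).

(-10, 2, -31)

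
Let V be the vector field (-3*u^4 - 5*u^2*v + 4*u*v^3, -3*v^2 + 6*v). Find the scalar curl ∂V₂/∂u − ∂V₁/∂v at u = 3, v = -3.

-279

∂V₂/∂u = 0
∂V₁/∂v = -5*u^2 + 12*u*v^2
Scalar curl = 5*u^2 - 12*u*v^2
At (3, -3): -279.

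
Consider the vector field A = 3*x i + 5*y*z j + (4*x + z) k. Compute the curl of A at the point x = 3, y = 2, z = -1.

(-10, -4, 0)

(∇×A)₁ = ∂A₃/∂y − ∂A₂/∂z = -5*y
(∇×A)₂ = ∂A₁/∂z − ∂A₃/∂x = -4
(∇×A)₃ = ∂A₂/∂x − ∂A₁/∂y = 0
∇×A = (-5*y, -4, 0)
At (3, 2, -1): (-10, -4, 0).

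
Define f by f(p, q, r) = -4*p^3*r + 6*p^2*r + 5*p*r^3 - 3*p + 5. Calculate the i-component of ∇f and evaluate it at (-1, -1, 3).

60

(∇f)_1 = ∂f/∂p = -12*p^2*r + 12*p*r + 5*r^3 - 3
At (-1, -1, 3): 60.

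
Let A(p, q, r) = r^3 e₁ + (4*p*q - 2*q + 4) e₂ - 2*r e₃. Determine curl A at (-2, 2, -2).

(0, 12, 8)

(∇×A)₁ = ∂A₃/∂q − ∂A₂/∂r = 0
(∇×A)₂ = ∂A₁/∂r − ∂A₃/∂p = 3*r^2
(∇×A)₃ = ∂A₂/∂p − ∂A₁/∂q = 4*q
∇×A = (0, 3*r^2, 4*q)
At (-2, 2, -2): (0, 12, 8).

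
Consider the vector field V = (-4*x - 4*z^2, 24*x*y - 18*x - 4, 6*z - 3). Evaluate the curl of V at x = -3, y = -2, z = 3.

(0, -24, -66)

(∇×V)₁ = ∂V₃/∂y − ∂V₂/∂z = 0
(∇×V)₂ = ∂V₁/∂z − ∂V₃/∂x = -8*z
(∇×V)₃ = ∂V₂/∂x − ∂V₁/∂y = 24*y - 18
∇×V = (0, -8*z, 24*y - 18)
At (-3, -2, 3): (0, -24, -66).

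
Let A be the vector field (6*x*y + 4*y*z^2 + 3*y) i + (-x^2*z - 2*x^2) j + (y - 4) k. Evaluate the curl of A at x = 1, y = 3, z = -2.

(∇×A)₁ = ∂A₃/∂y − ∂A₂/∂z = x^2 + 1
(∇×A)₂ = ∂A₁/∂z − ∂A₃/∂x = 8*y*z
(∇×A)₃ = ∂A₂/∂x − ∂A₁/∂y = -2*x*z - 10*x - 4*z^2 - 3
∇×A = (x^2 + 1, 8*y*z, -2*x*z - 10*x - 4*z^2 - 3)
At (1, 3, -2): (2, -48, -25).

(2, -48, -25)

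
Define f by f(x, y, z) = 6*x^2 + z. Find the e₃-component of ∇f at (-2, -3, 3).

(∇f)_3 = ∂f/∂z = 1
At (-2, -3, 3): 1.

1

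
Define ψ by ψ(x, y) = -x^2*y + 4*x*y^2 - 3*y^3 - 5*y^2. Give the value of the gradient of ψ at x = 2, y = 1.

∂ψ/∂x = -2*x*y + 4*y^2
∂ψ/∂y = -x^2 + 8*x*y - 9*y^2 - 10*y
∇ψ = (-2*x*y + 4*y^2, -x^2 + 8*x*y - 9*y^2 - 10*y)
At (2, 1): (0, -7).

(0, -7)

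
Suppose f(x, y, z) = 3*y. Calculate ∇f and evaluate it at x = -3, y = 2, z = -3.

(0, 3, 0)

∂f/∂x = 0
∂f/∂y = 3
∂f/∂z = 0
∇f = (0, 3, 0)
At (-3, 2, -3): (0, 3, 0).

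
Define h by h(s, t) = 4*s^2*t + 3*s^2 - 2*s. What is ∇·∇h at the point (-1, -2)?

∂²h/∂s² = 2*(4*t + 3)
∂²h/∂t² = 0
∇²h = 8*t + 6
At (-1, -2): -10.

-10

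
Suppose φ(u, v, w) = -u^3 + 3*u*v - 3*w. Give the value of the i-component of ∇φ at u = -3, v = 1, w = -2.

(∇φ)_1 = ∂φ/∂u = -3*u^2 + 3*v
At (-3, 1, -2): -24.

-24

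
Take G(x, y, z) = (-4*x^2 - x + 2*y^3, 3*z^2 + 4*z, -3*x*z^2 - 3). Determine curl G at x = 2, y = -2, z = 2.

(∇×G)₁ = ∂G₃/∂y − ∂G₂/∂z = -6*z - 4
(∇×G)₂ = ∂G₁/∂z − ∂G₃/∂x = 3*z^2
(∇×G)₃ = ∂G₂/∂x − ∂G₁/∂y = -6*y^2
∇×G = (-6*z - 4, 3*z^2, -6*y^2)
At (2, -2, 2): (-16, 12, -24).

(-16, 12, -24)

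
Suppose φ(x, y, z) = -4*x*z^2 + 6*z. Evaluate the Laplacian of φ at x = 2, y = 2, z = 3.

∂²φ/∂x² = 0
∂²φ/∂y² = 0
∂²φ/∂z² = -8*x
∇²φ = -8*x
At (2, 2, 3): -16.

-16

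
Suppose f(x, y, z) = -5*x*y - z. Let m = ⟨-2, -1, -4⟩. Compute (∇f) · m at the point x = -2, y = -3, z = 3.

-36

∂f/∂x = -5*y
∂f/∂y = -5*x
∂f/∂z = -1
∇f at (-2, -3, 3) = (15, 10, -1)
∇f · m = (15)(-2) + (10)(-1) + (-1)(-4) = -36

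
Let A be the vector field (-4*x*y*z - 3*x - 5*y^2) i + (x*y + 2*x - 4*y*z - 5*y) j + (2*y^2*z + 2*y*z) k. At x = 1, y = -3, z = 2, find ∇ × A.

(∇×A)₁ = ∂A₃/∂y − ∂A₂/∂z = 4*y*z + 4*y + 2*z
(∇×A)₂ = ∂A₁/∂z − ∂A₃/∂x = -4*x*y
(∇×A)₃ = ∂A₂/∂x − ∂A₁/∂y = 4*x*z + 11*y + 2
∇×A = (4*y*z + 4*y + 2*z, -4*x*y, 4*x*z + 11*y + 2)
At (1, -3, 2): (-32, 12, -23).

(-32, 12, -23)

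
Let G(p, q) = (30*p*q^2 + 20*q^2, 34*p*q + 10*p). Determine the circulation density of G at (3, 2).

-362

∂G₂/∂p = 34*q + 10
∂G₁/∂q = 60*p*q + 40*q
Scalar curl = -60*p*q - 6*q + 10
At (3, 2): -362.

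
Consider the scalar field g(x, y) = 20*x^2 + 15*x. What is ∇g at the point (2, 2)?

(95, 0)

∂g/∂x = 40*x + 15
∂g/∂y = 0
∇g = (40*x + 15, 0)
At (2, 2): (95, 0).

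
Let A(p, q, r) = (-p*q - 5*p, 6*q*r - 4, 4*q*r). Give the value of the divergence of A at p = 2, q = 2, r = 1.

∂A₁/∂p = -q - 5
∂A₂/∂q = 6*r
∂A₃/∂r = 4*q
∇·A = 3*q + 6*r - 5
At (2, 2, 1): 7.

7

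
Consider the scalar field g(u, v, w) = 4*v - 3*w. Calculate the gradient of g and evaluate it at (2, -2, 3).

(0, 4, -3)

∂g/∂u = 0
∂g/∂v = 4
∂g/∂w = -3
∇g = (0, 4, -3)
At (2, -2, 3): (0, 4, -3).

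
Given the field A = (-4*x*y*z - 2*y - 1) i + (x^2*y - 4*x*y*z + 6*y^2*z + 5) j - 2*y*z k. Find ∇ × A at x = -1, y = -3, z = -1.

(-40, -12, 0)

(∇×A)₁ = ∂A₃/∂y − ∂A₂/∂z = 4*x*y - 6*y^2 - 2*z
(∇×A)₂ = ∂A₁/∂z − ∂A₃/∂x = -4*x*y
(∇×A)₃ = ∂A₂/∂x − ∂A₁/∂y = 2*x*y + 4*x*z - 4*y*z + 2
∇×A = (4*x*y - 6*y^2 - 2*z, -4*x*y, 2*x*y + 4*x*z - 4*y*z + 2)
At (-1, -3, -1): (-40, -12, 0).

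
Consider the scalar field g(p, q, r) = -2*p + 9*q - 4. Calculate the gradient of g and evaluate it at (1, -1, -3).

(-2, 9, 0)

∂g/∂p = -2
∂g/∂q = 9
∂g/∂r = 0
∇g = (-2, 9, 0)
At (1, -1, -3): (-2, 9, 0).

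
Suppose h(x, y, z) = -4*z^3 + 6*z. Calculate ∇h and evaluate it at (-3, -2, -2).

∂h/∂x = 0
∂h/∂y = 0
∂h/∂z = -12*z^2 + 6
∇h = (0, 0, -12*z^2 + 6)
At (-3, -2, -2): (0, 0, -42).

(0, 0, -42)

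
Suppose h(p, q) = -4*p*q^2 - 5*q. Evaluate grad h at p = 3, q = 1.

∂h/∂p = -4*q^2
∂h/∂q = -8*p*q - 5
∇h = (-4*q^2, -8*p*q - 5)
At (3, 1): (-4, -29).

(-4, -29)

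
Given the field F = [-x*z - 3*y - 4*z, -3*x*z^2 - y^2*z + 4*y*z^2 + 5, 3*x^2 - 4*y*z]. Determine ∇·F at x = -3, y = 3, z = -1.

∂F₁/∂x = -z
∂F₂/∂y = -2*y*z + 4*z^2
∂F₃/∂z = -4*y
∇·F = -2*y*z - 4*y + 4*z^2 - z
At (-3, 3, -1): -1.

-1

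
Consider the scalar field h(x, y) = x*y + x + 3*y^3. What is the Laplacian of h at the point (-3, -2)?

∂²h/∂x² = 0
∂²h/∂y² = 18*y
∇²h = 18*y
At (-3, -2): -36.

-36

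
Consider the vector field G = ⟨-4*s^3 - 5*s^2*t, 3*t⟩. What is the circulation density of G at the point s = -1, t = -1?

5

∂G₂/∂s = 0
∂G₁/∂t = -5*s^2
Scalar curl = 5*s^2
At (-1, -1): 5.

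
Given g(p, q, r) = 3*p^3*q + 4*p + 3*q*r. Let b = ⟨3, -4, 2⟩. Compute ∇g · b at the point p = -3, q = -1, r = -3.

∂g/∂p = 9*p^2*q + 4
∂g/∂q = 3*p^3 + 3*r
∂g/∂r = 3*q
∇g at (-3, -1, -3) = (-77, -90, -3)
∇g · b = (-77)(3) + (-90)(-4) + (-3)(2) = 123

123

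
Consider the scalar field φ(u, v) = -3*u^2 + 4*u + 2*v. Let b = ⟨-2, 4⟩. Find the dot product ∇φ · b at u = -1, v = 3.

-12

∂φ/∂u = -6*u + 4
∂φ/∂v = 2
∇φ at (-1, 3) = (10, 2)
∇φ · b = (10)(-2) + (2)(4) = -12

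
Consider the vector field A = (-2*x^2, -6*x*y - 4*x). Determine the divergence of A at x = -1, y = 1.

∂A₁/∂x = -4*x
∂A₂/∂y = -6*x
∇·A = -10*x
At (-1, 1): 10.

10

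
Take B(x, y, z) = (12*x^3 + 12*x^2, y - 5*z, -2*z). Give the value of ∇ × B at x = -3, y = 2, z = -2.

(5, 0, 0)

(∇×B)₁ = ∂B₃/∂y − ∂B₂/∂z = 5
(∇×B)₂ = ∂B₁/∂z − ∂B₃/∂x = 0
(∇×B)₃ = ∂B₂/∂x − ∂B₁/∂y = 0
∇×B = (5, 0, 0)
At (-3, 2, -2): (5, 0, 0).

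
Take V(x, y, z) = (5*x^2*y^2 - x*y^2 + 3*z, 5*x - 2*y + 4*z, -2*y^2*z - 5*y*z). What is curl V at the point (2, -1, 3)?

(∇×V)₁ = ∂V₃/∂y − ∂V₂/∂z = -4*y*z - 5*z - 4
(∇×V)₂ = ∂V₁/∂z − ∂V₃/∂x = 3
(∇×V)₃ = ∂V₂/∂x − ∂V₁/∂y = -10*x^2*y + 2*x*y + 5
∇×V = (-4*y*z - 5*z - 4, 3, -10*x^2*y + 2*x*y + 5)
At (2, -1, 3): (-7, 3, 41).

(-7, 3, 41)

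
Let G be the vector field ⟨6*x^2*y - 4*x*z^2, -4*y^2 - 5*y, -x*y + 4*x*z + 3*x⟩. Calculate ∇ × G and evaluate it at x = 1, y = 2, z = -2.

(∇×G)₁ = ∂G₃/∂y − ∂G₂/∂z = -x
(∇×G)₂ = ∂G₁/∂z − ∂G₃/∂x = -8*x*z + y - 4*z - 3
(∇×G)₃ = ∂G₂/∂x − ∂G₁/∂y = -6*x^2
∇×G = (-x, -8*x*z + y - 4*z - 3, -6*x^2)
At (1, 2, -2): (-1, 23, -6).

(-1, 23, -6)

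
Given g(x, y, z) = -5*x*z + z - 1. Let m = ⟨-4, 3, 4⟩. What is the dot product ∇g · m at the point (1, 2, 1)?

∂g/∂x = -5*z
∂g/∂y = 0
∂g/∂z = -5*x + 1
∇g at (1, 2, 1) = (-5, 0, -4)
∇g · m = (-5)(-4) + (0)(3) + (-4)(4) = 4

4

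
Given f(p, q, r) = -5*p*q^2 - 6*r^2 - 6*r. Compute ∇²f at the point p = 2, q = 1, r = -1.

∂²f/∂p² = 0
∂²f/∂q² = -10*p
∂²f/∂r² = -12
∇²f = -10*p - 12
At (2, 1, -1): -32.

-32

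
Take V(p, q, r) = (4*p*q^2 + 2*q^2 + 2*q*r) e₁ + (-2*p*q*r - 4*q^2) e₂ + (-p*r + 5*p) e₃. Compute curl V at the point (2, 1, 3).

(∇×V)₁ = ∂V₃/∂q − ∂V₂/∂r = 2*p*q
(∇×V)₂ = ∂V₁/∂r − ∂V₃/∂p = 2*q + r - 5
(∇×V)₃ = ∂V₂/∂p − ∂V₁/∂q = -8*p*q - 2*q*r - 4*q - 2*r
∇×V = (2*p*q, 2*q + r - 5, -8*p*q - 2*q*r - 4*q - 2*r)
At (2, 1, 3): (4, 0, -32).

(4, 0, -32)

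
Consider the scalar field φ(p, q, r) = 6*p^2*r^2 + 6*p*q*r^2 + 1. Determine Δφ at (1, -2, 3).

∂²φ/∂p² = 12*r^2
∂²φ/∂q² = 0
∂²φ/∂r² = 12*p*(p + q)
∇²φ = 12*p^2 + 12*p*q + 12*r^2
At (1, -2, 3): 96.

96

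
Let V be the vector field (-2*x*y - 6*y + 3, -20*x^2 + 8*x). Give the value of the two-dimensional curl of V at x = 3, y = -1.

-100

∂V₂/∂x = -40*x + 8
∂V₁/∂y = -2*x - 6
Scalar curl = -38*x + 14
At (3, -1): -100.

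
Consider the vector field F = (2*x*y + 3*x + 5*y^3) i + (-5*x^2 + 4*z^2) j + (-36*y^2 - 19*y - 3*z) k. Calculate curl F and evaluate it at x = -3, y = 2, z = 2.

(∇×F)₁ = ∂F₃/∂y − ∂F₂/∂z = -72*y - 8*z - 19
(∇×F)₂ = ∂F₁/∂z − ∂F₃/∂x = 0
(∇×F)₃ = ∂F₂/∂x − ∂F₁/∂y = -12*x - 15*y^2
∇×F = (-72*y - 8*z - 19, 0, -12*x - 15*y^2)
At (-3, 2, 2): (-179, 0, -24).

(-179, 0, -24)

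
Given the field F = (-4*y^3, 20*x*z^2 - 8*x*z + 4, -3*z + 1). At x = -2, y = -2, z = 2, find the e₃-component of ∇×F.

112

(∇×F)_3 = ∂F₂/∂x − ∂F₁/∂y
= 20*z^2 - 8*z − (-12*y^2)
= 12*y^2 + 20*z^2 - 8*z
At (-2, -2, 2): 112.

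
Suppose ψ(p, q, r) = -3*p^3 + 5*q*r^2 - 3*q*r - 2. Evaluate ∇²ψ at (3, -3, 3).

∂²ψ/∂p² = -18*p
∂²ψ/∂q² = 0
∂²ψ/∂r² = 10*q
∇²ψ = -18*p + 10*q
At (3, -3, 3): -84.

-84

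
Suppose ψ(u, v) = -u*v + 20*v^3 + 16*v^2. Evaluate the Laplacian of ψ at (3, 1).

152

∂²ψ/∂u² = 0
∂²ψ/∂v² = 8*(15*v + 4)
∇²ψ = 120*v + 32
At (3, 1): 152.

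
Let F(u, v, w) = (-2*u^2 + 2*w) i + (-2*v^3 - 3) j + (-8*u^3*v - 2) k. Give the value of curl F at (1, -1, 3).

(∇×F)₁ = ∂F₃/∂v − ∂F₂/∂w = -8*u^3
(∇×F)₂ = ∂F₁/∂w − ∂F₃/∂u = 24*u^2*v + 2
(∇×F)₃ = ∂F₂/∂u − ∂F₁/∂v = 0
∇×F = (-8*u^3, 24*u^2*v + 2, 0)
At (1, -1, 3): (-8, -22, 0).

(-8, -22, 0)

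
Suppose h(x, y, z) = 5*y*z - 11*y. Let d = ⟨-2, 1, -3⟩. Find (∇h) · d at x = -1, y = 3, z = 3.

∂h/∂x = 0
∂h/∂y = 5*z - 11
∂h/∂z = 5*y
∇h at (-1, 3, 3) = (0, 4, 15)
∇h · d = (0)(-2) + (4)(1) + (15)(-3) = -41

-41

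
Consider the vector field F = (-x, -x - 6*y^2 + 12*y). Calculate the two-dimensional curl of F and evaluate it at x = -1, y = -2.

-1

∂F₂/∂x = -1
∂F₁/∂y = 0
Scalar curl = -1
At (-1, -2): -1.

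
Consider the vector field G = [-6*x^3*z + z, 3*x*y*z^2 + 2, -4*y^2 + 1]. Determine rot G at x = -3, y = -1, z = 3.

(-46, 163, -27)

(∇×G)₁ = ∂G₃/∂y − ∂G₂/∂z = -6*x*y*z - 8*y
(∇×G)₂ = ∂G₁/∂z − ∂G₃/∂x = -6*x^3 + 1
(∇×G)₃ = ∂G₂/∂x − ∂G₁/∂y = 3*y*z^2
∇×G = (-6*x*y*z - 8*y, -6*x^3 + 1, 3*y*z^2)
At (-3, -1, 3): (-46, 163, -27).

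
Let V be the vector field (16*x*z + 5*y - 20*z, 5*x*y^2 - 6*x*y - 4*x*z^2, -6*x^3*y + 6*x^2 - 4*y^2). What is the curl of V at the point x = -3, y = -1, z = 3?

(98, -194, -30)

(∇×V)₁ = ∂V₃/∂y − ∂V₂/∂z = -6*x^3 + 8*x*z - 8*y
(∇×V)₂ = ∂V₁/∂z − ∂V₃/∂x = 18*x^2*y + 4*x - 20
(∇×V)₃ = ∂V₂/∂x − ∂V₁/∂y = 5*y^2 - 6*y - 4*z^2 - 5
∇×V = (-6*x^3 + 8*x*z - 8*y, 18*x^2*y + 4*x - 20, 5*y^2 - 6*y - 4*z^2 - 5)
At (-3, -1, 3): (98, -194, -30).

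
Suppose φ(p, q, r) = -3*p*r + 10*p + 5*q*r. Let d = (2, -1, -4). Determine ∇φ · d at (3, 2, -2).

38

∂φ/∂p = -3*r + 10
∂φ/∂q = 5*r
∂φ/∂r = -3*p + 5*q
∇φ at (3, 2, -2) = (16, -10, 1)
∇φ · d = (16)(2) + (-10)(-1) + (1)(-4) = 38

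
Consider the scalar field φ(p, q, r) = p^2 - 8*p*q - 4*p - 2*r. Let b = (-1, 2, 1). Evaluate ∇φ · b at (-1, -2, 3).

∂φ/∂p = 2*p - 8*q - 4
∂φ/∂q = -8*p
∂φ/∂r = -2
∇φ at (-1, -2, 3) = (10, 8, -2)
∇φ · b = (10)(-1) + (8)(2) + (-2)(1) = 4

4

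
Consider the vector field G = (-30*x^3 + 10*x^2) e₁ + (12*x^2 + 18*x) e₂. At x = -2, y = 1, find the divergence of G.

-400

∂G₁/∂x = -90*x^2 + 20*x
∂G₂/∂y = 0
∇·G = -90*x^2 + 20*x
At (-2, 1): -400.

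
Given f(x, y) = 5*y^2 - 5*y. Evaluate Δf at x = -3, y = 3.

∂²f/∂x² = 0
∂²f/∂y² = 10
∇²f = 10
At (-3, 3): 10.

10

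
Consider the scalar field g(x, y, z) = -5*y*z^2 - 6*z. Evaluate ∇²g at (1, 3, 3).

-30

∂²g/∂x² = 0
∂²g/∂y² = 0
∂²g/∂z² = -10*y
∇²g = -10*y
At (1, 3, 3): -30.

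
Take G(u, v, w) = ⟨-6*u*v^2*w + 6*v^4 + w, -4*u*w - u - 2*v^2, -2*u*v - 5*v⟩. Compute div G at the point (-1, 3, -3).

150

∂G₁/∂u = -6*v^2*w
∂G₂/∂v = -4*v
∂G₃/∂w = 0
∇·G = -6*v^2*w - 4*v
At (-1, 3, -3): 150.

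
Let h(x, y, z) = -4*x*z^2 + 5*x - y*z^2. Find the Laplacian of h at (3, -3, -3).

-18

∂²h/∂x² = 0
∂²h/∂y² = 0
∂²h/∂z² = -2*(4*x + y)
∇²h = -8*x - 2*y
At (3, -3, -3): -18.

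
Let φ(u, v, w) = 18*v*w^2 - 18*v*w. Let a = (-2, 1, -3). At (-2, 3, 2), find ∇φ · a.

∂φ/∂u = 0
∂φ/∂v = 18*w^2 - 18*w
∂φ/∂w = 36*v*w - 18*v
∇φ at (-2, 3, 2) = (0, 36, 162)
∇φ · a = (0)(-2) + (36)(1) + (162)(-3) = -450

-450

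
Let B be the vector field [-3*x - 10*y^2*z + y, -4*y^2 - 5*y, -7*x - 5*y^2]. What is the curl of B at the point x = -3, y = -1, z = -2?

(∇×B)₁ = ∂B₃/∂y − ∂B₂/∂z = -10*y
(∇×B)₂ = ∂B₁/∂z − ∂B₃/∂x = -10*y^2 + 7
(∇×B)₃ = ∂B₂/∂x − ∂B₁/∂y = 20*y*z - 1
∇×B = (-10*y, -10*y^2 + 7, 20*y*z - 1)
At (-3, -1, -2): (10, -3, 39).

(10, -3, 39)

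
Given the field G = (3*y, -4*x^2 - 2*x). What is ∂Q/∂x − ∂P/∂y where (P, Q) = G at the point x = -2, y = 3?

11

∂G₂/∂x = -8*x - 2
∂G₁/∂y = 3
Scalar curl = -8*x - 5
At (-2, 3): 11.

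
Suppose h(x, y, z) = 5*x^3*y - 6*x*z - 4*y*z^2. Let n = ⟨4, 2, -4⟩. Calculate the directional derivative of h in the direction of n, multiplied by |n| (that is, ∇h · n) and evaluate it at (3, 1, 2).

866

∂h/∂x = 15*x^2*y - 6*z
∂h/∂y = 5*x^3 - 4*z^2
∂h/∂z = -6*x - 8*y*z
∇h at (3, 1, 2) = (123, 119, -34)
∇h · n = (123)(4) + (119)(2) + (-34)(-4) = 866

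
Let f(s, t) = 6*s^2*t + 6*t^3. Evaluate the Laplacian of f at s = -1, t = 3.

144

∂²f/∂s² = 12*t
∂²f/∂t² = 36*t
∇²f = 48*t
At (-1, 3): 144.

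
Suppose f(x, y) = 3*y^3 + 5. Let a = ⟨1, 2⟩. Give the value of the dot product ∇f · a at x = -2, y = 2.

∂f/∂x = 0
∂f/∂y = 9*y^2
∇f at (-2, 2) = (0, 36)
∇f · a = (0)(1) + (36)(2) = 72

72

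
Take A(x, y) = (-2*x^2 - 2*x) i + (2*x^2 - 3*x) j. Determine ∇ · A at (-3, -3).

10

∂A₁/∂x = -4*x - 2
∂A₂/∂y = 0
∇·A = -4*x - 2
At (-3, -3): 10.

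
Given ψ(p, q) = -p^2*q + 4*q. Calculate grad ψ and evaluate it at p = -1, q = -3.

(-6, 3)

∂ψ/∂p = -2*p*q
∂ψ/∂q = -p^2 + 4
∇ψ = (-2*p*q, -p^2 + 4)
At (-1, -3): (-6, 3).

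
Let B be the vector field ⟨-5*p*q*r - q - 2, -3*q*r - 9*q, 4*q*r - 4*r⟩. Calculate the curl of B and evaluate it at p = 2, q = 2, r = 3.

(∇×B)₁ = ∂B₃/∂q − ∂B₂/∂r = 3*q + 4*r
(∇×B)₂ = ∂B₁/∂r − ∂B₃/∂p = -5*p*q
(∇×B)₃ = ∂B₂/∂p − ∂B₁/∂q = 5*p*r + 1
∇×B = (3*q + 4*r, -5*p*q, 5*p*r + 1)
At (2, 2, 3): (18, -20, 31).

(18, -20, 31)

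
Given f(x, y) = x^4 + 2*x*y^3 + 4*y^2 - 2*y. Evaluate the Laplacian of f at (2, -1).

∂²f/∂x² = 12*x^2
∂²f/∂y² = 4*(3*x*y + 2)
∇²f = 12*x^2 + 12*x*y + 8
At (2, -1): 32.

32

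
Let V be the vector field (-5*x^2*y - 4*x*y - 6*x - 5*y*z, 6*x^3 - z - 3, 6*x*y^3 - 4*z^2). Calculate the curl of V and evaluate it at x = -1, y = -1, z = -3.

(-17, 11, 4)

(∇×V)₁ = ∂V₃/∂y − ∂V₂/∂z = 18*x*y^2 + 1
(∇×V)₂ = ∂V₁/∂z − ∂V₃/∂x = -6*y^3 - 5*y
(∇×V)₃ = ∂V₂/∂x − ∂V₁/∂y = 23*x^2 + 4*x + 5*z
∇×V = (18*x*y^2 + 1, -6*y^3 - 5*y, 23*x^2 + 4*x + 5*z)
At (-1, -1, -3): (-17, 11, 4).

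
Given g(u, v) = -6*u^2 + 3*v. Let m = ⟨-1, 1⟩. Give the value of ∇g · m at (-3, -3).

-33

∂g/∂u = -12*u
∂g/∂v = 3
∇g at (-3, -3) = (36, 3)
∇g · m = (36)(-1) + (3)(1) = -33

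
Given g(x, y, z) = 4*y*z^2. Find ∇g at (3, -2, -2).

(0, 16, 32)

∂g/∂x = 0
∂g/∂y = 4*z^2
∂g/∂z = 8*y*z
∇g = (0, 4*z^2, 8*y*z)
At (3, -2, -2): (0, 16, 32).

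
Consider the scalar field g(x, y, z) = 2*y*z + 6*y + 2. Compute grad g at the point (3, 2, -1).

(0, 4, 4)

∂g/∂x = 0
∂g/∂y = 2*z + 6
∂g/∂z = 2*y
∇g = (0, 2*z + 6, 2*y)
At (3, 2, -1): (0, 4, 4).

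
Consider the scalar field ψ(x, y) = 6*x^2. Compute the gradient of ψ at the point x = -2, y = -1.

(-24, 0)

∂ψ/∂x = 12*x
∂ψ/∂y = 0
∇ψ = (12*x, 0)
At (-2, -1): (-24, 0).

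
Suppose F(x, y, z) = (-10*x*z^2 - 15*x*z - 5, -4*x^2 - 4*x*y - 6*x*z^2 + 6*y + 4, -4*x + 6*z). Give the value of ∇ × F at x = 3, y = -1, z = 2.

(∇×F)₁ = ∂F₃/∂y − ∂F₂/∂z = 12*x*z
(∇×F)₂ = ∂F₁/∂z − ∂F₃/∂x = -20*x*z - 15*x + 4
(∇×F)₃ = ∂F₂/∂x − ∂F₁/∂y = -8*x - 4*y - 6*z^2
∇×F = (12*x*z, -20*x*z - 15*x + 4, -8*x - 4*y - 6*z^2)
At (3, -1, 2): (72, -161, -44).

(72, -161, -44)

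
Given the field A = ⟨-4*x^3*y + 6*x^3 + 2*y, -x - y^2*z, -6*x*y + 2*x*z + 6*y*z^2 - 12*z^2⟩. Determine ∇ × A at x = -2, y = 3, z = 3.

(∇×A)₁ = ∂A₃/∂y − ∂A₂/∂z = -6*x + y^2 + 6*z^2
(∇×A)₂ = ∂A₁/∂z − ∂A₃/∂x = 6*y - 2*z
(∇×A)₃ = ∂A₂/∂x − ∂A₁/∂y = 4*x^3 - 3
∇×A = (-6*x + y^2 + 6*z^2, 6*y - 2*z, 4*x^3 - 3)
At (-2, 3, 3): (75, 12, -35).

(75, 12, -35)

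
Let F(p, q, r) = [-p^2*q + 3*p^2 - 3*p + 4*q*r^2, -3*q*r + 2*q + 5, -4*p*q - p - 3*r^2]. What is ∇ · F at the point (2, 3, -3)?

∂F₁/∂p = -2*p*q + 6*p - 3
∂F₂/∂q = -3*r + 2
∂F₃/∂r = -6*r
∇·F = -2*p*q + 6*p - 9*r - 1
At (2, 3, -3): 26.

26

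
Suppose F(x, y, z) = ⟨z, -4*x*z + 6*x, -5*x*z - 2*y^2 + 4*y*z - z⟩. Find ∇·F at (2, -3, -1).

∂F₁/∂x = 0
∂F₂/∂y = 0
∂F₃/∂z = -5*x + 4*y - 1
∇·F = -5*x + 4*y - 1
At (2, -3, -1): -23.

-23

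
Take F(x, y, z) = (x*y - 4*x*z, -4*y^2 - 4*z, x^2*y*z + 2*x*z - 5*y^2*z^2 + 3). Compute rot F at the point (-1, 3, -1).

(-27, 0, 1)

(∇×F)₁ = ∂F₃/∂y − ∂F₂/∂z = x^2*z - 10*y*z^2 + 4
(∇×F)₂ = ∂F₁/∂z − ∂F₃/∂x = -2*x*y*z - 4*x - 2*z
(∇×F)₃ = ∂F₂/∂x − ∂F₁/∂y = -x
∇×F = (x^2*z - 10*y*z^2 + 4, -2*x*y*z - 4*x - 2*z, -x)
At (-1, 3, -1): (-27, 0, 1).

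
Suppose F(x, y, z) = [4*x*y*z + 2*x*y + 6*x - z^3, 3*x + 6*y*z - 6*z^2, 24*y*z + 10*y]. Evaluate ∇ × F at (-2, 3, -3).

(∇×F)₁ = ∂F₃/∂y − ∂F₂/∂z = -6*y + 36*z + 10
(∇×F)₂ = ∂F₁/∂z − ∂F₃/∂x = 4*x*y - 3*z^2
(∇×F)₃ = ∂F₂/∂x − ∂F₁/∂y = -4*x*z - 2*x + 3
∇×F = (-6*y + 36*z + 10, 4*x*y - 3*z^2, -4*x*z - 2*x + 3)
At (-2, 3, -3): (-116, -51, -17).

(-116, -51, -17)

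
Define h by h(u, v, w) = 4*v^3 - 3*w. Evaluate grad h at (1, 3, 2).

∂h/∂u = 0
∂h/∂v = 12*v^2
∂h/∂w = -3
∇h = (0, 12*v^2, -3)
At (1, 3, 2): (0, 108, -3).

(0, 108, -3)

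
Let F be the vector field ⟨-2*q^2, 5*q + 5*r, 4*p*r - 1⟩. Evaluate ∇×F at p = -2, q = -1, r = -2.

(∇×F)₁ = ∂F₃/∂q − ∂F₂/∂r = -5
(∇×F)₂ = ∂F₁/∂r − ∂F₃/∂p = -4*r
(∇×F)₃ = ∂F₂/∂p − ∂F₁/∂q = 4*q
∇×F = (-5, -4*r, 4*q)
At (-2, -1, -2): (-5, 8, -4).

(-5, 8, -4)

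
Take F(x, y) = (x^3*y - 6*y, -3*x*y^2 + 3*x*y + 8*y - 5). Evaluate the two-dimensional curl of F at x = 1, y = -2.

∂F₂/∂x = -3*y^2 + 3*y
∂F₁/∂y = x^3 - 6
Scalar curl = -x^3 - 3*y^2 + 3*y + 6
At (1, -2): -13.

-13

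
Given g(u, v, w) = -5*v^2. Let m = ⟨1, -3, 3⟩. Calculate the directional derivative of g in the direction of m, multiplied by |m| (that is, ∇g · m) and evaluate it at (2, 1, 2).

∂g/∂u = 0
∂g/∂v = -10*v
∂g/∂w = 0
∇g at (2, 1, 2) = (0, -10, 0)
∇g · m = (0)(1) + (-10)(-3) + (0)(3) = 30

30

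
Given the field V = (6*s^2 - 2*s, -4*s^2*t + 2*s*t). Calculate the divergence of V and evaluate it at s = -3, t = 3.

∂V₁/∂s = 12*s - 2
∂V₂/∂t = -4*s^2 + 2*s
∇·V = -4*s^2 + 14*s - 2
At (-3, 3): -80.

-80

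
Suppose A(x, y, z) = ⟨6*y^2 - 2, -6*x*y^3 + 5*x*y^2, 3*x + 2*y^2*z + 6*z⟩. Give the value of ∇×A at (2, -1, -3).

(12, -3, 23)

(∇×A)₁ = ∂A₃/∂y − ∂A₂/∂z = 4*y*z
(∇×A)₂ = ∂A₁/∂z − ∂A₃/∂x = -3
(∇×A)₃ = ∂A₂/∂x − ∂A₁/∂y = -6*y^3 + 5*y^2 - 12*y
∇×A = (4*y*z, -3, -6*y^3 + 5*y^2 - 12*y)
At (2, -1, -3): (12, -3, 23).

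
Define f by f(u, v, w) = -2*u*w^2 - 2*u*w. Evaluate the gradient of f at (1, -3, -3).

(-12, 0, 10)

∂f/∂u = -2*w^2 - 2*w
∂f/∂v = 0
∂f/∂w = -4*u*w - 2*u
∇f = (-2*w^2 - 2*w, 0, -4*u*w - 2*u)
At (1, -3, -3): (-12, 0, 10).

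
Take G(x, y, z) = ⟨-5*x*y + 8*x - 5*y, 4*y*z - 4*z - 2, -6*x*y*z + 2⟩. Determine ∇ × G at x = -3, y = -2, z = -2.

(∇×G)₁ = ∂G₃/∂y − ∂G₂/∂z = -6*x*z - 4*y + 4
(∇×G)₂ = ∂G₁/∂z − ∂G₃/∂x = 6*y*z
(∇×G)₃ = ∂G₂/∂x − ∂G₁/∂y = 5*x + 5
∇×G = (-6*x*z - 4*y + 4, 6*y*z, 5*x + 5)
At (-3, -2, -2): (-24, 24, -10).

(-24, 24, -10)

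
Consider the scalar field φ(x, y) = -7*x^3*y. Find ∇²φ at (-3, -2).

∂²φ/∂x² = -42*x*y
∂²φ/∂y² = 0
∇²φ = -42*x*y
At (-3, -2): -252.

-252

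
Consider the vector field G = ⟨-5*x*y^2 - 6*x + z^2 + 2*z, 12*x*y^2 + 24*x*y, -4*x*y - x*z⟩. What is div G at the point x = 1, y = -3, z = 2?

-100

∂G₁/∂x = -5*y^2 - 6
∂G₂/∂y = 24*x*y + 24*x
∂G₃/∂z = -x
∇·G = 24*x*y + 23*x - 5*y^2 - 6
At (1, -3, 2): -100.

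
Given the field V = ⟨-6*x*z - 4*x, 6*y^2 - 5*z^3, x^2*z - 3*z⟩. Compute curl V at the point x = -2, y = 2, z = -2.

(60, 4, 0)

(∇×V)₁ = ∂V₃/∂y − ∂V₂/∂z = 15*z^2
(∇×V)₂ = ∂V₁/∂z − ∂V₃/∂x = -2*x*z - 6*x
(∇×V)₃ = ∂V₂/∂x − ∂V₁/∂y = 0
∇×V = (15*z^2, -2*x*z - 6*x, 0)
At (-2, 2, -2): (60, 4, 0).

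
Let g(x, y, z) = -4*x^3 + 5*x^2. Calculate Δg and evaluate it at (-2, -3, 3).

58

∂²g/∂x² = 2*(-12*x + 5)
∂²g/∂y² = 0
∂²g/∂z² = 0
∇²g = -24*x + 10
At (-2, -3, 3): 58.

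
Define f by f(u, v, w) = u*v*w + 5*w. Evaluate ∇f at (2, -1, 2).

∂f/∂u = v*w
∂f/∂v = u*w
∂f/∂w = u*v + 5
∇f = (v*w, u*w, u*v + 5)
At (2, -1, 2): (-2, 4, 3).

(-2, 4, 3)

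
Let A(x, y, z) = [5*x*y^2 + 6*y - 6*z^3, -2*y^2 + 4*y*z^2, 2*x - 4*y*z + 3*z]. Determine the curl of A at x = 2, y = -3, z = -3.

(-60, -164, 54)

(∇×A)₁ = ∂A₃/∂y − ∂A₂/∂z = -8*y*z - 4*z
(∇×A)₂ = ∂A₁/∂z − ∂A₃/∂x = -18*z^2 - 2
(∇×A)₃ = ∂A₂/∂x − ∂A₁/∂y = -10*x*y - 6
∇×A = (-8*y*z - 4*z, -18*z^2 - 2, -10*x*y - 6)
At (2, -3, -3): (-60, -164, 54).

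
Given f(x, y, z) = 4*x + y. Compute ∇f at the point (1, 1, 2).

∂f/∂x = 4
∂f/∂y = 1
∂f/∂z = 0
∇f = (4, 1, 0)
At (1, 1, 2): (4, 1, 0).

(4, 1, 0)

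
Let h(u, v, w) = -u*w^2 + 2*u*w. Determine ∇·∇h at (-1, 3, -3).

2

∂²h/∂u² = 0
∂²h/∂v² = 0
∂²h/∂w² = -2*u
∇²h = -2*u
At (-1, 3, -3): 2.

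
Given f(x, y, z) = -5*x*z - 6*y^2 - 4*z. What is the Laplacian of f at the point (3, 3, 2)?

∂²f/∂x² = 0
∂²f/∂y² = -12
∂²f/∂z² = 0
∇²f = -12
At (3, 3, 2): -12.

-12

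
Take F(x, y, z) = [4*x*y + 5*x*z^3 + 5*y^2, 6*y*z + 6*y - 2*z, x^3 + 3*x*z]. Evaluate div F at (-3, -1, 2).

45

∂F₁/∂x = 4*y + 5*z^3
∂F₂/∂y = 6*z + 6
∂F₃/∂z = 3*x
∇·F = 3*x + 4*y + 5*z^3 + 6*z + 6
At (-3, -1, 2): 45.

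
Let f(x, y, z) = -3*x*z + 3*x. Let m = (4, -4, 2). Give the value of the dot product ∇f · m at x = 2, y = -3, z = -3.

∂f/∂x = -3*z + 3
∂f/∂y = 0
∂f/∂z = -3*x
∇f at (2, -3, -3) = (12, 0, -6)
∇f · m = (12)(4) + (0)(-4) + (-6)(2) = 36

36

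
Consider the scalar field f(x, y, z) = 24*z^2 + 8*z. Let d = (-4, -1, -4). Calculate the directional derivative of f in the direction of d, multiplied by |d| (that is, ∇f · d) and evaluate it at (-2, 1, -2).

∂f/∂x = 0
∂f/∂y = 0
∂f/∂z = 48*z + 8
∇f at (-2, 1, -2) = (0, 0, -88)
∇f · d = (0)(-4) + (0)(-1) + (-88)(-4) = 352

352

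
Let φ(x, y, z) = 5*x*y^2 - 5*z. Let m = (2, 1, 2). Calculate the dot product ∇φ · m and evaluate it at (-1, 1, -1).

∂φ/∂x = 5*y^2
∂φ/∂y = 10*x*y
∂φ/∂z = -5
∇φ at (-1, 1, -1) = (5, -10, -5)
∇φ · m = (5)(2) + (-10)(1) + (-5)(2) = -10

-10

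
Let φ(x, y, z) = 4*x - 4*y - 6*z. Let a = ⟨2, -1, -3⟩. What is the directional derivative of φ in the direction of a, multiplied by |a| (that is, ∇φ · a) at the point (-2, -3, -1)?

∂φ/∂x = 4
∂φ/∂y = -4
∂φ/∂z = -6
∇φ at (-2, -3, -1) = (4, -4, -6)
∇φ · a = (4)(2) + (-4)(-1) + (-6)(-3) = 30

30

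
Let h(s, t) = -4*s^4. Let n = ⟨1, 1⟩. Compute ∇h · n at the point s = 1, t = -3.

-16

∂h/∂s = -16*s^3
∂h/∂t = 0
∇h at (1, -3) = (-16, 0)
∇h · n = (-16)(1) + (0)(1) = -16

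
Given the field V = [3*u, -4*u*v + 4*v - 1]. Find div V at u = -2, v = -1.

∂V₁/∂u = 3
∂V₂/∂v = -4*u + 4
∇·V = -4*u + 7
At (-2, -1): 15.

15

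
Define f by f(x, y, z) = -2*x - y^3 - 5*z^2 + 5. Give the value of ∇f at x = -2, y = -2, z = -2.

∂f/∂x = -2
∂f/∂y = -3*y^2
∂f/∂z = -10*z
∇f = (-2, -3*y^2, -10*z)
At (-2, -2, -2): (-2, -12, 20).

(-2, -12, 20)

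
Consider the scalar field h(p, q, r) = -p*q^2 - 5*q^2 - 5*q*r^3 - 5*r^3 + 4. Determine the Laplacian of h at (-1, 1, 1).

∂²h/∂p² = 0
∂²h/∂q² = -2*(p + 5)
∂²h/∂r² = -30*r*(q + 1)
∇²h = -2*p - 30*q*r - 30*r - 10
At (-1, 1, 1): -68.

-68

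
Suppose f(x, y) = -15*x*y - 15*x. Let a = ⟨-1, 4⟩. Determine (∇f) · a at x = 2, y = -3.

-150

∂f/∂x = -15*y - 15
∂f/∂y = -15*x
∇f at (2, -3) = (30, -30)
∇f · a = (30)(-1) + (-30)(4) = -150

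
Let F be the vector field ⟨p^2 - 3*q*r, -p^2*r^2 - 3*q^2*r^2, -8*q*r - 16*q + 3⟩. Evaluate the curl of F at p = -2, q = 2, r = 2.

(32, -6, 22)

(∇×F)₁ = ∂F₃/∂q − ∂F₂/∂r = 2*p^2*r + 6*q^2*r - 8*r - 16
(∇×F)₂ = ∂F₁/∂r − ∂F₃/∂p = -3*q
(∇×F)₃ = ∂F₂/∂p − ∂F₁/∂q = -2*p*r^2 + 3*r
∇×F = (2*p^2*r + 6*q^2*r - 8*r - 16, -3*q, -2*p*r^2 + 3*r)
At (-2, 2, 2): (32, -6, 22).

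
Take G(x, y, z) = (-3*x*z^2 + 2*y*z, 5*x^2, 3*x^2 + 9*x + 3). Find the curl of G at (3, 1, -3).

(0, 29, 36)

(∇×G)₁ = ∂G₃/∂y − ∂G₂/∂z = 0
(∇×G)₂ = ∂G₁/∂z − ∂G₃/∂x = -6*x*z - 6*x + 2*y - 9
(∇×G)₃ = ∂G₂/∂x − ∂G₁/∂y = 10*x - 2*z
∇×G = (0, -6*x*z - 6*x + 2*y - 9, 10*x - 2*z)
At (3, 1, -3): (0, 29, 36).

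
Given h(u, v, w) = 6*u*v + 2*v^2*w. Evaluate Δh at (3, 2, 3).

12

∂²h/∂u² = 0
∂²h/∂v² = 4*w
∂²h/∂w² = 0
∇²h = 4*w
At (3, 2, 3): 12.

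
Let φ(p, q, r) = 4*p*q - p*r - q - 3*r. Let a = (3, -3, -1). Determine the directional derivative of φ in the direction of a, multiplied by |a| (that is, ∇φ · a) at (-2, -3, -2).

-2

∂φ/∂p = 4*q - r
∂φ/∂q = 4*p - 1
∂φ/∂r = -p - 3
∇φ at (-2, -3, -2) = (-10, -9, -1)
∇φ · a = (-10)(3) + (-9)(-3) + (-1)(-1) = -2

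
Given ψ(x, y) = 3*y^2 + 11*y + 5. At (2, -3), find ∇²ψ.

6

∂²ψ/∂x² = 0
∂²ψ/∂y² = 6
∇²ψ = 6
At (2, -3): 6.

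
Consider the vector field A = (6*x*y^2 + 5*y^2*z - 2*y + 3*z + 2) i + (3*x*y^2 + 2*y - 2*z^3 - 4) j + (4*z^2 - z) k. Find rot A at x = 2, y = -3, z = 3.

(54, 48, 191)

(∇×A)₁ = ∂A₃/∂y − ∂A₂/∂z = 6*z^2
(∇×A)₂ = ∂A₁/∂z − ∂A₃/∂x = 5*y^2 + 3
(∇×A)₃ = ∂A₂/∂x − ∂A₁/∂y = -12*x*y + 3*y^2 - 10*y*z + 2
∇×A = (6*z^2, 5*y^2 + 3, -12*x*y + 3*y^2 - 10*y*z + 2)
At (2, -3, 3): (54, 48, 191).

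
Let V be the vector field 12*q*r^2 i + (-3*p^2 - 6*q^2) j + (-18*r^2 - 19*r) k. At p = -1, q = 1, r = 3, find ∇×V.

(∇×V)₁ = ∂V₃/∂q − ∂V₂/∂r = 0
(∇×V)₂ = ∂V₁/∂r − ∂V₃/∂p = 24*q*r
(∇×V)₃ = ∂V₂/∂p − ∂V₁/∂q = -6*p - 12*r^2
∇×V = (0, 24*q*r, -6*p - 12*r^2)
At (-1, 1, 3): (0, 72, -102).

(0, 72, -102)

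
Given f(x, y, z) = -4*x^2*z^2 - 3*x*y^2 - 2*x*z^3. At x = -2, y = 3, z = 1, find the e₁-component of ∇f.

(∇f)_1 = ∂f/∂x = -8*x*z^2 - 3*y^2 - 2*z^3
At (-2, 3, 1): -13.

-13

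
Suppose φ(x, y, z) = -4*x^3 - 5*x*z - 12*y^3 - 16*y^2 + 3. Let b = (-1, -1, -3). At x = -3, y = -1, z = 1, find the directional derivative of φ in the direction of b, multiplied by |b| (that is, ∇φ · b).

∂φ/∂x = -12*x^2 - 5*z
∂φ/∂y = -36*y^2 - 32*y
∂φ/∂z = -5*x
∇φ at (-3, -1, 1) = (-113, -4, 15)
∇φ · b = (-113)(-1) + (-4)(-1) + (15)(-3) = 72

72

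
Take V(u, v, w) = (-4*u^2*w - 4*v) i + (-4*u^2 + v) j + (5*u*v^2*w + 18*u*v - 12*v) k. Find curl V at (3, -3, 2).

(-138, -72, -20)

(∇×V)₁ = ∂V₃/∂v − ∂V₂/∂w = 10*u*v*w + 18*u - 12
(∇×V)₂ = ∂V₁/∂w − ∂V₃/∂u = -4*u^2 - 5*v^2*w - 18*v
(∇×V)₃ = ∂V₂/∂u − ∂V₁/∂v = -8*u + 4
∇×V = (10*u*v*w + 18*u - 12, -4*u^2 - 5*v^2*w - 18*v, -8*u + 4)
At (3, -3, 2): (-138, -72, -20).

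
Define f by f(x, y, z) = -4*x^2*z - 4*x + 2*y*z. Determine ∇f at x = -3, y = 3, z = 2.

(44, 4, -30)

∂f/∂x = -8*x*z - 4
∂f/∂y = 2*z
∂f/∂z = -4*x^2 + 2*y
∇f = (-8*x*z - 4, 2*z, -4*x^2 + 2*y)
At (-3, 3, 2): (44, 4, -30).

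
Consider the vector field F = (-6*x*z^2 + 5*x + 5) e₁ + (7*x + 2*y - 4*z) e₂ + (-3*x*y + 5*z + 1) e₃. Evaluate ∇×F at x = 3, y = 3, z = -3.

(∇×F)₁ = ∂F₃/∂y − ∂F₂/∂z = -3*x + 4
(∇×F)₂ = ∂F₁/∂z − ∂F₃/∂x = -12*x*z + 3*y
(∇×F)₃ = ∂F₂/∂x − ∂F₁/∂y = 7
∇×F = (-3*x + 4, -12*x*z + 3*y, 7)
At (3, 3, -3): (-5, 117, 7).

(-5, 117, 7)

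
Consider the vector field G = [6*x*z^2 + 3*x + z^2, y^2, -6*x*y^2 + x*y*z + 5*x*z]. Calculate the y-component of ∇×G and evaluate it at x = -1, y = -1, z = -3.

(∇×G)_2 = ∂G₁/∂z − ∂G₃/∂x
= 12*x*z + 2*z − (-6*y^2 + y*z + 5*z)
= 12*x*z + 6*y^2 - y*z - 3*z
At (-1, -1, -3): 48.

48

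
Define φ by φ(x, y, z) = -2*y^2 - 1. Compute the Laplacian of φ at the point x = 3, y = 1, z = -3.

∂²φ/∂x² = 0
∂²φ/∂y² = -4
∂²φ/∂z² = 0
∇²φ = -4
At (3, 1, -3): -4.

-4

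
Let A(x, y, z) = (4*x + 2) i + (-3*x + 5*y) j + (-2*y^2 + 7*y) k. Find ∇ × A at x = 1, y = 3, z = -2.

(∇×A)₁ = ∂A₃/∂y − ∂A₂/∂z = -4*y + 7
(∇×A)₂ = ∂A₁/∂z − ∂A₃/∂x = 0
(∇×A)₃ = ∂A₂/∂x − ∂A₁/∂y = -3
∇×A = (-4*y + 7, 0, -3)
At (1, 3, -2): (-5, 0, -3).

(-5, 0, -3)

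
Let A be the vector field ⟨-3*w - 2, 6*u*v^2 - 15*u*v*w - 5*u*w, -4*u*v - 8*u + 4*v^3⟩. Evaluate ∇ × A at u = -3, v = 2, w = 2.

(∇×A)₁ = ∂A₃/∂v − ∂A₂/∂w = 15*u*v + u + 12*v^2
(∇×A)₂ = ∂A₁/∂w − ∂A₃/∂u = 4*v + 5
(∇×A)₃ = ∂A₂/∂u − ∂A₁/∂v = 6*v^2 - 15*v*w - 5*w
∇×A = (15*u*v + u + 12*v^2, 4*v + 5, 6*v^2 - 15*v*w - 5*w)
At (-3, 2, 2): (-45, 13, -46).

(-45, 13, -46)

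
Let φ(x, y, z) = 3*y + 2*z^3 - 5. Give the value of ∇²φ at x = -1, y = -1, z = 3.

∂²φ/∂x² = 0
∂²φ/∂y² = 0
∂²φ/∂z² = 12*z
∇²φ = 12*z
At (-1, -1, 3): 36.

36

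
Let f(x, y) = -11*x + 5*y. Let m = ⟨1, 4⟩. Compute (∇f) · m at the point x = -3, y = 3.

9

∂f/∂x = -11
∂f/∂y = 5
∇f at (-3, 3) = (-11, 5)
∇f · m = (-11)(1) + (5)(4) = 9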